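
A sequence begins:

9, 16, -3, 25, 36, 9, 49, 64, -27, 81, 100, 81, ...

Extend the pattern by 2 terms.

Positions follow the repeating pattern AAB; grouping by letter gives 2 tracks.
Track A: 9, 16, 25, 36, 49, 64, 81, 100 (perfect squares starting at 3²).
Track B: -3, 9, -27, 81 (geometric with ratio -3).
The 13th slot belongs to track A; its 9th term is 121.
Position 14 falls in track A as its term 10, giving 144.

121, 144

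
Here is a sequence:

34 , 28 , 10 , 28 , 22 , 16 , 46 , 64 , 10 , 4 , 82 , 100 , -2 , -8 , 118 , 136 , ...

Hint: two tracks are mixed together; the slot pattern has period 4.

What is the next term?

The slot pattern repeats as AABB (period 4), so there are 2 interleaved tracks.
Track A: 34, 28, 22, 16, 10, 4, -2, -8 — subtracting 6 each time.
Track B: 10, 28, 46, 64, 82, 100, 118, 136 — adding 18 each time.
The 17th slot belongs to track A; its 9th term is -14.

-14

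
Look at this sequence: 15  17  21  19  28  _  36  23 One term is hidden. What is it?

21

The terms cycle through 2 interleaved subsequences.
Track A: 15, 21, 28, 36 — the triangular numbers T_5, T_6, ….
Track B: 17, 19, ?, 23 — adding 2 each time.
Track B's pattern makes the blank 21.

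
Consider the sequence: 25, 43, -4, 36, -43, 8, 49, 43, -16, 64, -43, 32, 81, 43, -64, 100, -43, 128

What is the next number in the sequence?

121

Read the sequence 3 terms at a time; column i is its own pattern.
Track A: 25, 36, 49, 64, 81, 100. Consecutive squares n² from n = 5.
Track B: 43, -43, 43, -43, 43, -43. Oscillating between 43 and -43.
Track C: -4, 8, -16, 32, -64, 128. A geometric progression (common ratio -2).
Position 19 → track A, term 7 = 121.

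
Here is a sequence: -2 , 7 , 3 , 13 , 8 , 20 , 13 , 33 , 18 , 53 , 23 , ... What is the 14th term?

Split by position mod 2 into 2 tracks.
Track A: -2, 3, 8, 13, 18, 23. Arithmetic with common difference +5.
Track B: 7, 13, 20, 33, 53. A Fibonacci-like recurrence a_n = a_{n-1} + a_{n-2}.
Term 14 comes from track B (its 7th entry): 139.

139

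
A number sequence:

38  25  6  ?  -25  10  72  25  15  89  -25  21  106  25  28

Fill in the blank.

55

Read the sequence 3 terms at a time; column i is its own pattern.
Track A: 38, ?, 72, 89, 106 — arithmetic, step +17.
Track B: 25, -25, 25, -25, 25 — alternating ±25.
Track C: 6, 10, 15, 21, 28 — the triangular numbers T_3, T_4, ….
The gap is track A's term 2; the rule gives 55.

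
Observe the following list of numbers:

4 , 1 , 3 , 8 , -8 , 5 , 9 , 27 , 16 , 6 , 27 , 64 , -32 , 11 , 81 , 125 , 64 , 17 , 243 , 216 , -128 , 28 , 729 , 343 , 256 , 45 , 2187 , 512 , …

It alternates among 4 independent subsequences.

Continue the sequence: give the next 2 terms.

-512, 73

The terms cycle through 4 interleaved subsequences.
Track A: 4, -8, 16, -32, 64, -128, 256 — geometric, ×-2 each step.
Track B: 1, 5, 6, 11, 17, 28, 45 — Fibonacci-style (each term is the sum of the two before it).
Track C: 3, 9, 27, 81, 243, 729, 2187 — successive powers of 3.
Track D: 8, 27, 64, 125, 216, 343, 512 — the cubes 2³, 3³, 4³, ….
The 29th slot belongs to track A; its 8th term is -512.
The 30th slot belongs to track B; its 8th term is 73.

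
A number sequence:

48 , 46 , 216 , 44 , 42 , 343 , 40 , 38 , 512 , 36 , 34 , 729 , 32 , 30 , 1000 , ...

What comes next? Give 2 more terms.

28, 26

Positions follow the repeating pattern AAB; grouping by letter gives 2 tracks.
Stream A: 48, 46, 44, 42, 40, 38, 36, 34, 32, 30. Linear: a_n = 50 − 2·n.
Stream B: 216, 343, 512, 729, 1000. The cubes 6³, 7³, 8³, ….
Position 16 falls in stream A as its term 11, giving 28.
Position 17 falls in stream A as its term 12, giving 26.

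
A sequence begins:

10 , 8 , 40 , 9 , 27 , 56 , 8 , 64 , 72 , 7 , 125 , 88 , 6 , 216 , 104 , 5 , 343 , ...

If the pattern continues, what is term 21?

136

Taking every 3rd term gives 3 separate tracks.
Subsequence A: 10, 9, 8, 7, 6, 5 — subtracting 1 each time.
Subsequence B: 8, 27, 64, 125, 216, 343 — consecutive cubes n³ from n = 2.
Subsequence C: 40, 56, 72, 88, 104 — adding 16 each time.
Position 21 falls in subsequence C as its term 7, giving 136.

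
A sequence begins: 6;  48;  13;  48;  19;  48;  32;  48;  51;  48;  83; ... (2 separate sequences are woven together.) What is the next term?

48

The terms cycle through 2 interleaved subsequences.
Track A is 6, 13, 19, 32, 51, 83, which is Fibonacci-style (each term is the sum of the two before it).
Track B is 48, 48, 48, 48, 48, which is the constant sequence 48.
The 12th slot belongs to track B; its 6th term is 48.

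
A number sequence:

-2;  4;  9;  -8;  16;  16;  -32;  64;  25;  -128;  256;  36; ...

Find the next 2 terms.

-512, 1024

Positions follow the repeating pattern AAB; grouping by letter gives 2 tracks.
Track A: -2, 4, -8, 16, -32, 64, -128, 256. Geometric with ratio -2.
Track B: 9, 16, 25, 36. Consecutive squares n² from n = 3.
Position 13 → track A, term 9 = -512.
Term 14 comes from track A (its 10th entry): 1024.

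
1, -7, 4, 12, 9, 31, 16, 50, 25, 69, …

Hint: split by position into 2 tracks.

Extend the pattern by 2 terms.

Taking every 2nd term gives 2 separate tracks.
Track A: 1, 4, 9, 16, 25 — consecutive squares n² from n = 1.
Track B: -7, 12, 31, 50, 69 — arithmetic with common difference +19.
Position 11 falls in track A as its term 6, giving 36.
Position 12 falls in track B as its term 6, giving 88.

36, 88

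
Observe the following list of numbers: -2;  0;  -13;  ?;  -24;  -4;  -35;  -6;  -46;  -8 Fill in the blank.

-2

Odd-indexed and even-indexed terms follow separate rules.
Track A is -2, -13, -24, -35, -46, which is subtracting 11 each time.
Track B is 0, ?, -4, -6, -8, which is arithmetic with common difference −2.
The gap is track B's term 2; the rule gives -2.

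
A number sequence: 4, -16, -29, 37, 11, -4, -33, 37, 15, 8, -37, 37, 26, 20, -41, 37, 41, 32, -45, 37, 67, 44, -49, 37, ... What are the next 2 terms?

Read the sequence 4 terms at a time; column i is its own pattern.
Track A: 4, 11, 15, 26, 41, 67 (Fibonacci-style (each term is the sum of the two before it)).
Track B: -16, -4, 8, 20, 32, 44 (linear: a_n = -28 + 12·n).
Track C: -29, -33, -37, -41, -45, -49 (arithmetic with common difference −4).
Track D: 37, 37, 37, 37, 37, 37 (the constant sequence 37).
The 25th slot belongs to track A; its 7th term is 108.
Position 26 → track B, term 7 = 56.

108, 56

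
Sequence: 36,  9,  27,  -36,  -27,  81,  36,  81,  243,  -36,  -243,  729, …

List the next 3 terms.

36, 729, 2187

Read the sequence 3 terms at a time; column i is its own pattern.
Stream A: 36, -36, 36, -36 (the oscillation 36·(−1)^(n+1)).
Stream B: 9, -27, 81, -243 (geometric, ×-3 each step).
Stream C: 27, 81, 243, 729 (powers of 3).
The 13th slot belongs to stream A; its 5th term is 36.
Position 14 → stream B, term 5 = 729.
The 15th slot belongs to stream C; its 5th term is 2187.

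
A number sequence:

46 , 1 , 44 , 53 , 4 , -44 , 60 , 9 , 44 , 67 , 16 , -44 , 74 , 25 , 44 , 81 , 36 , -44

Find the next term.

Split by position mod 3 into 3 tracks.
Track A = 46, 53, 60, 67, 74, 81: arithmetic with common difference +7.
Track B = 1, 4, 9, 16, 25, 36: consecutive squares n² from n = 1.
Track C = 44, -44, 44, -44, 44, -44: the oscillation 44·(−1)^(n+1).
Position 19 → track A, term 7 = 88.

88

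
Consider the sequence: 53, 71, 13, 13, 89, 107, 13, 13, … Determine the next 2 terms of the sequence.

Positions follow the repeating pattern AABB; grouping by letter gives 2 tracks.
Stream A is 53, 71, 89, 107, which is adding 18 each time.
Stream B is 13, 13, 13, 13, which is constant 13.
Position 9 falls in stream A as its term 5, giving 125.
Position 10 falls in stream A as its term 6, giving 143.

125, 143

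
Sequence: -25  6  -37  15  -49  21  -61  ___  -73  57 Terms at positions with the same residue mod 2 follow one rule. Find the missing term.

The terms cycle through 2 interleaved subsequences.
Subsequence A: -25, -37, -49, -61, -73 — linear: a_n = -13 − 12·n.
Subsequence B: 6, 15, 21, ?, 57 — a Fibonacci-like recurrence a_n = a_{n-1} + a_{n-2}.
Subsequence B's pattern makes the blank 36.

36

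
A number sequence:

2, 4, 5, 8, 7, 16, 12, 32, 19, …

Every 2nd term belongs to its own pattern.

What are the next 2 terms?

64, 31

Split by position mod 2 into 2 tracks.
Track A is 2, 5, 7, 12, 19, which is Fibonacci-style (each term is the sum of the two before it).
Track B is 4, 8, 16, 32, which is powers 2^2, 2^3, 2^4, ….
Position 10 → track B, term 5 = 64.
Position 11 → track A, term 6 = 31.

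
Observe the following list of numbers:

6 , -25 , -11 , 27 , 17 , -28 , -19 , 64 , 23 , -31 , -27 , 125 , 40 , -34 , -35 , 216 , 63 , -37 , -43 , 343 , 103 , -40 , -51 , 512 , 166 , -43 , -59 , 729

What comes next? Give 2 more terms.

269, -46

Split by position mod 4 into 4 tracks.
Stream A: 6, 17, 23, 40, 63, 103, 166. A Fibonacci-like recurrence a_n = a_{n-1} + a_{n-2}.
Stream B: -25, -28, -31, -34, -37, -40, -43. Arithmetic, step −3.
Stream C: -11, -19, -27, -35, -43, -51, -59. Arithmetic with common difference −8.
Stream D: 27, 64, 125, 216, 343, 512, 729. Consecutive cubes n³ from n = 3.
Position 29 → stream A, term 8 = 269.
The 30th slot belongs to stream B; its 8th term is -46.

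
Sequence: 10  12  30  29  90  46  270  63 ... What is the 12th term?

Split by position mod 2 into 2 tracks.
Track A: 10, 30, 90, 270 (a geometric progression (common ratio 3)).
Track B: 12, 29, 46, 63 (linear: a_n = -5 + 17·n).
Position 12 → track B, term 6 = 97.

97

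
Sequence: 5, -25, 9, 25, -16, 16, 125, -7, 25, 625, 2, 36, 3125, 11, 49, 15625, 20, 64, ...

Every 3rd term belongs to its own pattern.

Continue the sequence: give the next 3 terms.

78125, 29, 81

Read the sequence 3 terms at a time; column i is its own pattern.
Track A is 5, 25, 125, 625, 3125, 15625, which is powers of 5.
Track B is -25, -16, -7, 2, 11, 20, which is arithmetic with common difference +9.
Track C is 9, 16, 25, 36, 49, 64, which is the squares 3², 4², 5², ….
The 19th slot belongs to track A; its 7th term is 78125.
The 20th slot belongs to track B; its 7th term is 29.
Position 21 → track C, term 7 = 81.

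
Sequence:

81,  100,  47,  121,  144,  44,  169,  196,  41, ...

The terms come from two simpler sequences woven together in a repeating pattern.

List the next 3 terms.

The slot pattern repeats as AAB (period 3), so there are 2 interleaved tracks.
Track A = 81, 100, 121, 144, 169, 196: perfect squares starting at 9².
Track B = 47, 44, 41: arithmetic, step −3.
The 10th slot belongs to track A; its 7th term is 225.
Position 11 falls in track A as its term 8, giving 256.
Position 12 falls in track B as its term 4, giving 38.

225, 256, 38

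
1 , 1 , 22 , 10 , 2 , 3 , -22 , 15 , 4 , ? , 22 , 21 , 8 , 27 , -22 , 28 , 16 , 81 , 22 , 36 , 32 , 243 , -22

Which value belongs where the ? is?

9

Read the sequence 4 terms at a time; column i is its own pattern.
Track A = 1, 2, 4, 8, 16, 32: powers of 2.
Track B = 1, 3, ?, 27, 81, 243: multiplying by 3 each time.
Track C = 22, -22, 22, -22, 22, -22: alternating ±22.
Track D = 10, 15, 21, 28, 36: the triangular numbers T_4, T_5, ….
So the missing entry in track B is 9.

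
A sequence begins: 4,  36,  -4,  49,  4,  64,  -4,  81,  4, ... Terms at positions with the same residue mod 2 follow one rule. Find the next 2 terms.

Odd-indexed and even-indexed terms follow separate rules.
Stream A: 4, -4, 4, -4, 4. Alternating ±4.
Stream B: 36, 49, 64, 81. Perfect squares starting at 6².
Position 10 → stream B, term 5 = 100.
Position 11 → stream A, term 6 = -4.

100, -4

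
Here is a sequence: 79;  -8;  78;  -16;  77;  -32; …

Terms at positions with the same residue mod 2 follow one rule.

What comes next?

Positions 1, 3, 5, … form one subsequence and positions 2, 4, 6, … form another.
Track A: 79, 78, 77. Arithmetic, step −1.
Track B: -8, -16, -32. Geometric, ×2 each step.
The 7th slot belongs to track A; its 4th term is 76.

76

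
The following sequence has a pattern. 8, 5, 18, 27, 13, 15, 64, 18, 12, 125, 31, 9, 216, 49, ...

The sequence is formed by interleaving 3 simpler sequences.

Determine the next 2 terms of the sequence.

Split by position mod 3: positions 1, 4, 7, … form one track, and each other residue class forms its own.
Stream A: 8, 27, 64, 125, 216. The cubes 2³, 3³, 4³, ….
Stream B: 5, 13, 18, 31, 49. Each term equals the sum of the previous two.
Stream C: 18, 15, 12, 9. Subtracting 3 each time.
Term 15 comes from stream C (its 5th entry): 6.
Term 16 comes from stream A (its 6th entry): 343.

6, 343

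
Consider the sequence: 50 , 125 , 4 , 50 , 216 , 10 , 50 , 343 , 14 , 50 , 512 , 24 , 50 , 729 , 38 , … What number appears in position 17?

1000

The terms cycle through 3 interleaved subsequences.
Subsequence A: 50, 50, 50, 50, 50. Always 50.
Subsequence B: 125, 216, 343, 512, 729. Consecutive cubes n³ from n = 5.
Subsequence C: 4, 10, 14, 24, 38. Fibonacci-style (each term is the sum of the two before it).
Position 17 falls in subsequence B as its term 6, giving 1000.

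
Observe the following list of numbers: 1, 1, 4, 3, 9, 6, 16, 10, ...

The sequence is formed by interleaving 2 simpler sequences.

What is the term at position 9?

25

The terms cycle through 2 interleaved subsequences.
Track A: 1, 4, 9, 16 — consecutive squares n² from n = 1.
Track B: 1, 3, 6, 10 — triangular numbers n(n+1)/2 for n = 1, 2, ….
Position 9 falls in track A as its term 5, giving 25.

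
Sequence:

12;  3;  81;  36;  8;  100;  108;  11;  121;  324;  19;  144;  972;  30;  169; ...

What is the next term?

2916

Split by position mod 3: positions 1, 4, 7, … form one track, and each other residue class forms its own.
Track A: 12, 36, 108, 324, 972 — multiplying by 3 each time.
Track B: 3, 8, 11, 19, 30 — Fibonacci-style (each term is the sum of the two before it).
Track C: 81, 100, 121, 144, 169 — consecutive squares n² from n = 9.
Term 16 comes from track A (its 6th entry): 2916.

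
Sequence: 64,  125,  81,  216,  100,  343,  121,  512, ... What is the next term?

Taking every 2nd term gives 2 separate tracks.
Track A: 64, 81, 100, 121 — perfect squares starting at 8².
Track B: 125, 216, 343, 512 — perfect cubes starting at 5³.
Position 9 falls in track A as its term 5, giving 144.

144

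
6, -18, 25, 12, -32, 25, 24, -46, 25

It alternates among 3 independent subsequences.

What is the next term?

The terms cycle through 3 interleaved subsequences.
Track A: 6, 12, 24 (multiplying by 2 each time).
Track B: -18, -32, -46 (subtracting 14 each time).
Track C: 25, 25, 25 (always 25).
The 10th slot belongs to track A; its 4th term is 48.

48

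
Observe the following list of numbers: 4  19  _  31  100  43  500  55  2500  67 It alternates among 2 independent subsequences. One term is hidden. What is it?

Split by position mod 2 into 2 tracks.
Subsequence A: 4, ?, 100, 500, 2500 — multiplying by 5 each time.
Subsequence B: 19, 31, 43, 55, 67 — arithmetic, step +12.
The gap is subsequence A's term 2; the rule gives 20.

20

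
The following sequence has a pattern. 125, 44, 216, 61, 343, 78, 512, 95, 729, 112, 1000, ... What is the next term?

Taking every 2nd term gives 2 separate tracks.
Subsequence A: 125, 216, 343, 512, 729, 1000. Consecutive cubes n³ from n = 5.
Subsequence B: 44, 61, 78, 95, 112. Arithmetic, step +17.
The 12th slot belongs to subsequence B; its 6th term is 129.

129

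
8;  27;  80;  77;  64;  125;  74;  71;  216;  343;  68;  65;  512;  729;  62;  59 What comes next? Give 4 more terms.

Positions follow the repeating pattern AABB; grouping by letter gives 2 tracks.
Stream A: 8, 27, 64, 125, 216, 343, 512, 729 — the cubes 2³, 3³, 4³, ….
Stream B: 80, 77, 74, 71, 68, 65, 62, 59 — arithmetic, step −3.
Position 17 falls in stream A as its term 9, giving 1000.
Position 18 falls in stream A as its term 10, giving 1331.
Position 19 falls in stream B as its term 9, giving 56.
Position 20 → stream B, term 10 = 53.

1000, 1331, 56, 53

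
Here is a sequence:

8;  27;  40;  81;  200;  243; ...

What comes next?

1000

Taking every 2nd term gives 2 separate tracks.
Track A: 8, 40, 200 (a geometric progression (common ratio 5)).
Track B: 27, 81, 243 (successive powers of 3).
Position 7 → track A, term 4 = 1000.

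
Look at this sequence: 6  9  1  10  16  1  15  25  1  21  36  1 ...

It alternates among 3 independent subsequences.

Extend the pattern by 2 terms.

The terms cycle through 3 interleaved subsequences.
Track A is 6, 10, 15, 21, which is triangular numbers starting at T_3.
Track B is 9, 16, 25, 36, which is perfect squares starting at 3².
Track C is 1, 1, 1, 1, which is always 1.
Term 13 comes from track A (its 5th entry): 28.
Position 14 falls in track B as its term 5, giving 49.

28, 49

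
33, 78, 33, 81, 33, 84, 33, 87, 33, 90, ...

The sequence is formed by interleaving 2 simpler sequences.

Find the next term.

The terms cycle through 2 interleaved subsequences.
Subsequence A = 33, 33, 33, 33, 33: the constant sequence 33.
Subsequence B = 78, 81, 84, 87, 90: arithmetic, step +3.
Position 11 → subsequence A, term 6 = 33.

33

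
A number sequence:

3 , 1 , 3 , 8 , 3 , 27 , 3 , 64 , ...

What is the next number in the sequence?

3

Taking every 2nd term gives 2 separate tracks.
Track A is 3, 3, 3, 3, which is always 3.
Track B is 1, 8, 27, 64, which is the cubes 1³, 2³, 3³, ….
The 9th slot belongs to track A; its 5th term is 3.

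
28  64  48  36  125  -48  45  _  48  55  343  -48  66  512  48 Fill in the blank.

216

Taking every 3rd term gives 3 separate tracks.
Track A = 28, 36, 45, 55, 66: triangular numbers n(n+1)/2 for n = 7, 8, ….
Track B = 64, 125, ?, 343, 512: the cubes 4³, 5³, 6³, ….
Track C = 48, -48, 48, -48, 48: the oscillation 48·(−1)^(n+1).
So the missing entry in track B is 216.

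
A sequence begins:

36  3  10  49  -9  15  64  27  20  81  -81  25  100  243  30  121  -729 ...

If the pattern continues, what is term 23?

-6561

Split by position mod 3 into 3 tracks.
Track A is 36, 49, 64, 81, 100, 121, which is perfect squares starting at 6².
Track B is 3, -9, 27, -81, 243, -729, which is multiplying by -3 each time.
Track C is 10, 15, 20, 25, 30, which is arithmetic with common difference +5.
The 23rd slot belongs to track B; its 8th term is -6561.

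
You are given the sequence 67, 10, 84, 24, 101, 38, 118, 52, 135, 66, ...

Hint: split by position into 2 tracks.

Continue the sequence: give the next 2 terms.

Positions 1, 3, 5, … form one subsequence and positions 2, 4, 6, … form another.
Track A is 67, 84, 101, 118, 135, which is arithmetic with common difference +17.
Track B is 10, 24, 38, 52, 66, which is linear: a_n = -4 + 14·n.
Position 11 → track A, term 6 = 152.
Position 12 falls in track B as its term 6, giving 80.

152, 80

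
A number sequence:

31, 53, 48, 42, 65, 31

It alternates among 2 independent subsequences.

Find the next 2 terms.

82, 20

Odd-indexed and even-indexed terms follow separate rules.
Track A is 31, 48, 65, which is linear: a_n = 14 + 17·n.
Track B is 53, 42, 31, which is subtracting 11 each time.
Position 7 falls in track A as its term 4, giving 82.
Position 8 → track B, term 4 = 20.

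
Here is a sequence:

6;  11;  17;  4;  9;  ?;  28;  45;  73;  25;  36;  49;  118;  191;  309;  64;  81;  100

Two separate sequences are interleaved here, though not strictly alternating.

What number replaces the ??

Positions follow the repeating pattern AAABBB; grouping by letter gives 2 tracks.
Subsequence A: 6, 11, 17, 28, 45, 73, 118, 191, 309. A Fibonacci-like recurrence a_n = a_{n-1} + a_{n-2}.
Subsequence B: 4, 9, ?, 25, 36, 49, 64, 81, 100. The squares 2², 3², 4², ….
Filling subsequence B at index 3 by its rule yields 16.

16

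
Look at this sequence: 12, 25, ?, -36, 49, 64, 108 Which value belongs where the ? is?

Reading positions in blocks of 3 reveals the pattern ABB — 2 tracks woven together.
Stream A: 12, -36, 108 (a geometric progression (common ratio -3)).
Stream B: 25, ?, 49, 64 (perfect squares starting at 5²).
Stream B's pattern makes the blank 36.

36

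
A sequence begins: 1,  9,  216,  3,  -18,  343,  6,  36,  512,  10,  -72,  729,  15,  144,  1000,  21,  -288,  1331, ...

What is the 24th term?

Split by position mod 3 into 3 tracks.
Stream A: 1, 3, 6, 10, 15, 21. Triangular numbers starting at T_1.
Stream B: 9, -18, 36, -72, 144, -288. Multiplying by -2 each time.
Stream C: 216, 343, 512, 729, 1000, 1331. Consecutive cubes n³ from n = 6.
Term 24 comes from stream C (its 8th entry): 2197.

2197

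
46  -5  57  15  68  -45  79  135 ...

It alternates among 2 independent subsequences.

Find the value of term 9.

90

Taking every 2nd term gives 2 separate tracks.
Track A = 46, 57, 68, 79: adding 11 each time.
Track B = -5, 15, -45, 135: geometric, ×-3 each step.
Term 9 comes from track A (its 5th entry): 90.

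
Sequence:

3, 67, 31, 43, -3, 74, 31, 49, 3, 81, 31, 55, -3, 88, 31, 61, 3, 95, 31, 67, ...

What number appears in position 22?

102

The terms cycle through 4 interleaved subsequences.
Track A = 3, -3, 3, -3, 3: oscillating between 3 and -3.
Track B = 67, 74, 81, 88, 95: arithmetic with common difference +7.
Track C = 31, 31, 31, 31, 31: constant 31.
Track D = 43, 49, 55, 61, 67: adding 6 each time.
Term 22 comes from track B (its 6th entry): 102.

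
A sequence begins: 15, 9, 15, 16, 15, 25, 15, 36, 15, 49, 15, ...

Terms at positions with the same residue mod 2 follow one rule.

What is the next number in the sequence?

Odd-indexed and even-indexed terms follow separate rules.
Track A: 15, 15, 15, 15, 15, 15 (the constant sequence 15).
Track B: 9, 16, 25, 36, 49 (consecutive squares n² from n = 3).
Position 12 → track B, term 6 = 64.

64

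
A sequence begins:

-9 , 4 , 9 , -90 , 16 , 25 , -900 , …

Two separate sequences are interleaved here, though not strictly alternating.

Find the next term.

The slot pattern repeats as ABB (period 3), so there are 2 interleaved tracks.
Subsequence A = -9, -90, -900: multiplying by 10 each time.
Subsequence B = 4, 9, 16, 25: perfect squares starting at 2².
Term 8 comes from subsequence B (its 5th entry): 36.

36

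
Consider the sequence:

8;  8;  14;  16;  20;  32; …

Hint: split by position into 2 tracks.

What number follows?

26

Odd-indexed and even-indexed terms follow separate rules.
Track A: 8, 14, 20. Linear: a_n = 2 + 6·n.
Track B: 8, 16, 32. Powers 2^3, 2^4, 2^5, ….
Position 7 → track A, term 4 = 26.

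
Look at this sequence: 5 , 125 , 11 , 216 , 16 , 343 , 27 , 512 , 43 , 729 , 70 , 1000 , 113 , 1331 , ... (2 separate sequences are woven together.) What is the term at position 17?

296

Odd-indexed and even-indexed terms follow separate rules.
Track A is 5, 11, 16, 27, 43, 70, 113, which is Fibonacci-style (each term is the sum of the two before it).
Track B is 125, 216, 343, 512, 729, 1000, 1331, which is the cubes 5³, 6³, 7³, ….
Term 17 comes from track A (its 9th entry): 296.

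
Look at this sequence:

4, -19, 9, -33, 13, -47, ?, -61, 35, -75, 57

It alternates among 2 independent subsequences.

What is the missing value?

22

Split by position mod 2 into 2 tracks.
Track A: 4, 9, 13, ?, 35, 57. Fibonacci-style (each term is the sum of the two before it).
Track B: -19, -33, -47, -61, -75. Arithmetic with common difference −14.
Track A's pattern makes the blank 22.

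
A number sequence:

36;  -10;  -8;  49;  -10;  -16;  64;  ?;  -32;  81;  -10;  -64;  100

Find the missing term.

Taking every 3rd term gives 3 separate tracks.
Subsequence A = 36, 49, 64, 81, 100: consecutive squares n² from n = 6.
Subsequence B = -10, -10, ?, -10: the constant sequence -10.
Subsequence C = -8, -16, -32, -64: a geometric progression (common ratio 2).
The gap is subsequence B's term 3; the rule gives -10.

-10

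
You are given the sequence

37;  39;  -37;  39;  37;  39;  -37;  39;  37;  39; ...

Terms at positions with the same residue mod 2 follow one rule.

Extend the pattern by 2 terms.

-37, 39

Split by position mod 2 into 2 tracks.
Subsequence A = 37, -37, 37, -37, 37: alternating ±37.
Subsequence B = 39, 39, 39, 39, 39: the constant sequence 39.
Position 11 falls in subsequence A as its term 6, giving -37.
Term 12 comes from subsequence B (its 6th entry): 39.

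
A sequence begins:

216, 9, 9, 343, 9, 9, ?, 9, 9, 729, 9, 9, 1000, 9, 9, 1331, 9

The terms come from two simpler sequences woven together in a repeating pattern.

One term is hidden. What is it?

512

Positions follow the repeating pattern ABB; grouping by letter gives 2 tracks.
Track A: 216, 343, ?, 729, 1000, 1331. The cubes 6³, 7³, 8³, ….
Track B: 9, 9, 9, 9, 9, 9, 9, 9, 9, 9, 9. Always 9.
Track A's pattern makes the blank 512.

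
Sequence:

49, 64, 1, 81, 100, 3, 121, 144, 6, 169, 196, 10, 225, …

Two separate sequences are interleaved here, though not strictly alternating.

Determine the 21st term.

28

Positions follow the repeating pattern AAB; grouping by letter gives 2 tracks.
Stream A is 49, 64, 81, 100, 121, 144, 169, 196, 225, which is consecutive squares n² from n = 7.
Stream B is 1, 3, 6, 10, which is the triangular numbers T_1, T_2, ….
Term 21 comes from stream B (its 7th entry): 28.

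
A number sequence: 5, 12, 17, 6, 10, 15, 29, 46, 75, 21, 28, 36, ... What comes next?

121

The slot pattern repeats as AAABBB (period 6), so there are 2 interleaved tracks.
Stream A: 5, 12, 17, 29, 46, 75. A Fibonacci-like recurrence a_n = a_{n-1} + a_{n-2}.
Stream B: 6, 10, 15, 21, 28, 36. The triangular numbers T_3, T_4, ….
Position 13 → stream A, term 7 = 121.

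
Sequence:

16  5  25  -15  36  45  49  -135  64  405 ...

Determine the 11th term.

Taking every 2nd term gives 2 separate tracks.
Subsequence A is 16, 25, 36, 49, 64, which is consecutive squares n² from n = 4.
Subsequence B is 5, -15, 45, -135, 405, which is multiplying by -3 each time.
Term 11 comes from subsequence A (its 6th entry): 81.

81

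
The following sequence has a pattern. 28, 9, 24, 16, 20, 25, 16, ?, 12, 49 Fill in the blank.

Positions 1, 3, 5, … form one subsequence and positions 2, 4, 6, … form another.
Stream A is 28, 24, 20, 16, 12, which is linear: a_n = 32 − 4·n.
Stream B is 9, 16, 25, ?, 49, which is perfect squares starting at 3².
Stream B's pattern makes the blank 36.

36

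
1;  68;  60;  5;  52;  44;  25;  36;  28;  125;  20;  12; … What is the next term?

625

Positions follow the repeating pattern ABB; grouping by letter gives 2 tracks.
Track A = 1, 5, 25, 125: powers of 5.
Track B = 68, 60, 52, 44, 36, 28, 20, 12: subtracting 8 each time.
The 13th slot belongs to track A; its 5th term is 625.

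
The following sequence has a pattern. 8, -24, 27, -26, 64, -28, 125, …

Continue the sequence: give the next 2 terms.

Taking every 2nd term gives 2 separate tracks.
Track A = 8, 27, 64, 125: the cubes 2³, 3³, 4³, ….
Track B = -24, -26, -28: linear: a_n = -22 − 2·n.
Term 8 comes from track B (its 4th entry): -30.
Position 9 → track A, term 5 = 216.

-30, 216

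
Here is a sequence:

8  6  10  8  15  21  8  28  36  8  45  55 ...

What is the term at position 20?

120

Reading positions in blocks of 3 reveals the pattern ABB — 2 tracks woven together.
Track A: 8, 8, 8, 8 (always 8).
Track B: 6, 10, 15, 21, 28, 36, 45, 55 (the triangular numbers T_3, T_4, …).
The 20th slot belongs to track B; its 13th term is 120.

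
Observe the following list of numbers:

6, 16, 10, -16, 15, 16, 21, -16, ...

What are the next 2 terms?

Positions 1, 3, 5, … form one subsequence and positions 2, 4, 6, … form another.
Subsequence A: 6, 10, 15, 21. Triangular numbers n(n+1)/2 for n = 3, 4, ….
Subsequence B: 16, -16, 16, -16. Oscillating between 16 and -16.
Term 9 comes from subsequence A (its 5th entry): 28.
Term 10 comes from subsequence B (its 5th entry): 16.

28, 16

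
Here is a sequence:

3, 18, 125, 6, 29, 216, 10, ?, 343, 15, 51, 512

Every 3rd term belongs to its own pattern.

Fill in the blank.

40

Read the sequence 3 terms at a time; column i is its own pattern.
Subsequence A: 3, 6, 10, 15 — triangular numbers n(n+1)/2 for n = 2, 3, ….
Subsequence B: 18, 29, ?, 51 — arithmetic, step +11.
Subsequence C: 125, 216, 343, 512 — perfect cubes starting at 5³.
Filling subsequence B at index 3 by its rule yields 40.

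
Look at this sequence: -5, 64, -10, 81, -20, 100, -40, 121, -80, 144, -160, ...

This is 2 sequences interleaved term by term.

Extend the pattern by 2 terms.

169, -320

The terms cycle through 2 interleaved subsequences.
Subsequence A: -5, -10, -20, -40, -80, -160 (geometric, ×2 each step).
Subsequence B: 64, 81, 100, 121, 144 (the squares 8², 9², 10², …).
Position 12 → subsequence B, term 6 = 169.
Position 13 falls in subsequence A as its term 7, giving -320.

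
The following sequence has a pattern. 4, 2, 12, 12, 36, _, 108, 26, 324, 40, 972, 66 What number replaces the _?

Positions 1, 3, 5, … form one subsequence and positions 2, 4, 6, … form another.
Subsequence A = 4, 12, 36, 108, 324, 972: multiplying by 3 each time.
Subsequence B = 2, 12, ?, 26, 40, 66: Fibonacci-style (each term is the sum of the two before it).
Subsequence B's pattern makes the blank 14.

14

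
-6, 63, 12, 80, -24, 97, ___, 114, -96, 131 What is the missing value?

The terms cycle through 2 interleaved subsequences.
Track A = -6, 12, -24, ?, -96: geometric with ratio -2.
Track B = 63, 80, 97, 114, 131: adding 17 each time.
The gap is track A's term 4; the rule gives 48.

48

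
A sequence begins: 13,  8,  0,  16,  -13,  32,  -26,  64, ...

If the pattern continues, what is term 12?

The terms cycle through 2 interleaved subsequences.
Track A: 13, 0, -13, -26. Arithmetic, step −13.
Track B: 8, 16, 32, 64. Successive powers of 2.
The 12th slot belongs to track B; its 6th term is 256.

256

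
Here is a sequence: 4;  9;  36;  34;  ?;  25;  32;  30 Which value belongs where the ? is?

16

Reading positions in blocks of 4 reveals the pattern AABB — 2 tracks woven together.
Stream A = 4, 9, ?, 25: consecutive squares n² from n = 2.
Stream B = 36, 34, 32, 30: subtracting 2 each time.
The gap is stream A's term 3; the rule gives 16.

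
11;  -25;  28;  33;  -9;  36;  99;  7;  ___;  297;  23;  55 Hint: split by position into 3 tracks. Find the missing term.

Taking every 3rd term gives 3 separate tracks.
Stream A: 11, 33, 99, 297 — multiplying by 3 each time.
Stream B: -25, -9, 7, 23 — arithmetic with common difference +16.
Stream C: 28, 36, ?, 55 — triangular numbers starting at T_7.
Stream C's pattern makes the blank 45.

45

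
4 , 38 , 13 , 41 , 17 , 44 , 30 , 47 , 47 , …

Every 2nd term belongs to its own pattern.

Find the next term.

The terms cycle through 2 interleaved subsequences.
Track A is 4, 13, 17, 30, 47, which is Fibonacci-style (each term is the sum of the two before it).
Track B is 38, 41, 44, 47, which is linear: a_n = 35 + 3·n.
Position 10 falls in track B as its term 5, giving 50.

50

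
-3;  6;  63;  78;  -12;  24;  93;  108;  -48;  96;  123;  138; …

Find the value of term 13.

The slot pattern repeats as AABB (period 4), so there are 2 interleaved tracks.
Track A is -3, 6, -12, 24, -48, 96, which is a geometric progression (common ratio -2).
Track B is 63, 78, 93, 108, 123, 138, which is arithmetic with common difference +15.
Position 13 falls in track A as its term 7, giving -192.

-192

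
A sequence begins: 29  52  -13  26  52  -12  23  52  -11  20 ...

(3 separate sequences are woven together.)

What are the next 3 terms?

Split by position mod 3 into 3 tracks.
Track A: 29, 26, 23, 20. Linear: a_n = 32 − 3·n.
Track B: 52, 52, 52. Constant 52.
Track C: -13, -12, -11. Adding 1 each time.
The 11th slot belongs to track B; its 4th term is 52.
Position 12 → track C, term 4 = -10.
The 13th slot belongs to track A; its 5th term is 17.

52, -10, 17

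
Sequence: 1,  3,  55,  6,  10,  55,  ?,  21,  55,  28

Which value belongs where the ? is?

Reading positions in blocks of 3 reveals the pattern AAB — 2 tracks woven together.
Subsequence A: 1, 3, 6, 10, ?, 21, 28 — triangular numbers starting at T_1.
Subsequence B: 55, 55, 55 — constant 55.
The gap is subsequence A's term 5; the rule gives 15.

15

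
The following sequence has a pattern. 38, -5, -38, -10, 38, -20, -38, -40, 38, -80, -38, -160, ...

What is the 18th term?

The terms cycle through 2 interleaved subsequences.
Track A: 38, -38, 38, -38, 38, -38 (alternating ±38).
Track B: -5, -10, -20, -40, -80, -160 (geometric, ×2 each step).
The 18th slot belongs to track B; its 9th term is -1280.

-1280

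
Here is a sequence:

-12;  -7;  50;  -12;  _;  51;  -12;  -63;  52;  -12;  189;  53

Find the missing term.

Split by position mod 3: positions 1, 4, 7, … form one track, and each other residue class forms its own.
Subsequence A: -12, -12, -12, -12. Constant -12.
Subsequence B: -7, ?, -63, 189. Geometric, ×-3 each step.
Subsequence C: 50, 51, 52, 53. Adding 1 each time.
The gap is subsequence B's term 2; the rule gives 21.

21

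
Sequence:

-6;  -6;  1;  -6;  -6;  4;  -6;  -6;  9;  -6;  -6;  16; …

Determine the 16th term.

-6

The slot pattern repeats as AAB (period 3), so there are 2 interleaved tracks.
Track A: -6, -6, -6, -6, -6, -6, -6, -6 (always -6).
Track B: 1, 4, 9, 16 (perfect squares starting at 1²).
The 16th slot belongs to track A; its 11th term is -6.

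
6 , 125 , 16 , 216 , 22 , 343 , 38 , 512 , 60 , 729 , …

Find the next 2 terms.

Positions 1, 3, 5, … form one subsequence and positions 2, 4, 6, … form another.
Track A = 6, 16, 22, 38, 60: each term equals the sum of the previous two.
Track B = 125, 216, 343, 512, 729: perfect cubes starting at 5³.
Term 11 comes from track A (its 6th entry): 98.
The 12th slot belongs to track B; its 6th term is 1000.

98, 1000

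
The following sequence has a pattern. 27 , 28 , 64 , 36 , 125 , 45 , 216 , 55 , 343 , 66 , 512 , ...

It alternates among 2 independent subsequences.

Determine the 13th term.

729

Odd-indexed and even-indexed terms follow separate rules.
Stream A: 27, 64, 125, 216, 343, 512 (perfect cubes starting at 3³).
Stream B: 28, 36, 45, 55, 66 (the triangular numbers T_7, T_8, …).
Term 13 comes from stream A (its 7th entry): 729.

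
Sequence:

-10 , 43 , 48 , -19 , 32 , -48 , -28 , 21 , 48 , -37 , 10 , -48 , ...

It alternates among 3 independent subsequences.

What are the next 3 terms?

Taking every 3rd term gives 3 separate tracks.
Track A: -10, -19, -28, -37 — arithmetic with common difference −9.
Track B: 43, 32, 21, 10 — arithmetic with common difference −11.
Track C: 48, -48, 48, -48 — oscillating between 48 and -48.
Term 13 comes from track A (its 5th entry): -46.
Term 14 comes from track B (its 5th entry): -1.
Position 15 falls in track C as its term 5, giving 48.

-46, -1, 48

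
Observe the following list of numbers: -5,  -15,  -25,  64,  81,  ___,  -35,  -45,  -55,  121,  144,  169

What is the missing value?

The slot pattern repeats as AAABBB (period 6), so there are 2 interleaved tracks.
Track A is -5, -15, -25, -35, -45, -55, which is subtracting 10 each time.
Track B is 64, 81, ?, 121, 144, 169, which is perfect squares starting at 8².
So the missing entry in track B is 100.

100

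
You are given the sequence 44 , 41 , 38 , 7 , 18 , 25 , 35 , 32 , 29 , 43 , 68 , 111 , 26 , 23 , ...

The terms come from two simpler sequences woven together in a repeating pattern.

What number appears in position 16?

179

Positions follow the repeating pattern AAABBB; grouping by letter gives 2 tracks.
Stream A = 44, 41, 38, 35, 32, 29, 26, 23: arithmetic, step −3.
Stream B = 7, 18, 25, 43, 68, 111: each term equals the sum of the previous two.
The 16th slot belongs to stream B; its 7th term is 179.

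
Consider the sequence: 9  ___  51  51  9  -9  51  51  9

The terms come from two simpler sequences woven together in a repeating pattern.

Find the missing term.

-9

Reading positions in blocks of 4 reveals the pattern AABB — 2 tracks woven together.
Subsequence A: 9, ?, 9, -9, 9 (the oscillation 9·(−1)^(n+1)).
Subsequence B: 51, 51, 51, 51 (constant 51).
Filling subsequence A at index 2 by its rule yields -9.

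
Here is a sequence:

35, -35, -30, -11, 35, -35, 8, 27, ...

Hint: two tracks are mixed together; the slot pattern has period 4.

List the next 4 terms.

Positions follow the repeating pattern AABB; grouping by letter gives 2 tracks.
Track A = 35, -35, 35, -35: oscillating between 35 and -35.
Track B = -30, -11, 8, 27: arithmetic with common difference +19.
The 9th slot belongs to track A; its 5th term is 35.
The 10th slot belongs to track A; its 6th term is -35.
The 11th slot belongs to track B; its 5th term is 46.
Position 12 → track B, term 6 = 65.

35, -35, 46, 65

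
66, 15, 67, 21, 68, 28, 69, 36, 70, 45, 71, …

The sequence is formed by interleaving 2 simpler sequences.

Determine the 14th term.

66

Split by position mod 2 into 2 tracks.
Track A: 66, 67, 68, 69, 70, 71. Linear: a_n = 65 + n.
Track B: 15, 21, 28, 36, 45. The triangular numbers T_5, T_6, ….
Position 14 → track B, term 7 = 66.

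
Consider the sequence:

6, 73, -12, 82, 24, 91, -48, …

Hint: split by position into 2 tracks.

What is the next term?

100

Positions 1, 3, 5, … form one subsequence and positions 2, 4, 6, … form another.
Stream A is 6, -12, 24, -48, which is geometric, ×-2 each step.
Stream B is 73, 82, 91, which is adding 9 each time.
Term 8 comes from stream B (its 4th entry): 100.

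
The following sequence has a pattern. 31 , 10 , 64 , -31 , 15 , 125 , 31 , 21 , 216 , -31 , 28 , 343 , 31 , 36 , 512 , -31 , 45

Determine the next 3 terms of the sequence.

729, 31, 55

The terms cycle through 3 interleaved subsequences.
Track A: 31, -31, 31, -31, 31, -31. Alternating ±31.
Track B: 10, 15, 21, 28, 36, 45. The triangular numbers T_4, T_5, ….
Track C: 64, 125, 216, 343, 512. The cubes 4³, 5³, 6³, ….
Position 18 falls in track C as its term 6, giving 729.
The 19th slot belongs to track A; its 7th term is 31.
Position 20 → track B, term 7 = 55.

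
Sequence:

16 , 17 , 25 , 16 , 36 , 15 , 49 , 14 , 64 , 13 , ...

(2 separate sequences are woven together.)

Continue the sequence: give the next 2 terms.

Split by position mod 2 into 2 tracks.
Subsequence A: 16, 25, 36, 49, 64 (the squares 4², 5², 6², …).
Subsequence B: 17, 16, 15, 14, 13 (linear: a_n = 18 − n).
Position 11 → subsequence A, term 6 = 81.
Position 12 falls in subsequence B as its term 6, giving 12.

81, 12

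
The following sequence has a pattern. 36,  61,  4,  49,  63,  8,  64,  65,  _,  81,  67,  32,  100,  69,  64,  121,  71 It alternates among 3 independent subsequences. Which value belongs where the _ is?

16

Split by position mod 3: positions 1, 4, 7, … form one track, and each other residue class forms its own.
Subsequence A: 36, 49, 64, 81, 100, 121 — the squares 6², 7², 8², ….
Subsequence B: 61, 63, 65, 67, 69, 71 — linear: a_n = 59 + 2·n.
Subsequence C: 4, 8, ?, 32, 64 — powers 2^2, 2^3, 2^4, ….
The gap is subsequence C's term 3; the rule gives 16.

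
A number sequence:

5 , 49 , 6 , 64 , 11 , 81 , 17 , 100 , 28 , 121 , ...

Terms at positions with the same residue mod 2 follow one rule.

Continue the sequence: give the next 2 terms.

45, 144

The terms cycle through 2 interleaved subsequences.
Track A: 5, 6, 11, 17, 28. Fibonacci-style (each term is the sum of the two before it).
Track B: 49, 64, 81, 100, 121. Consecutive squares n² from n = 7.
Term 11 comes from track A (its 6th entry): 45.
Position 12 falls in track B as its term 6, giving 144.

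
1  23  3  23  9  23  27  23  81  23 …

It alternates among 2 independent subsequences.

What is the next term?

Odd-indexed and even-indexed terms follow separate rules.
Track A: 1, 3, 9, 27, 81. Successive powers of 3.
Track B: 23, 23, 23, 23, 23. The constant sequence 23.
Position 11 → track A, term 6 = 243.

243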